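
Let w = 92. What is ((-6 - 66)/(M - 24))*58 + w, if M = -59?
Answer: 11812/83 ≈ 142.31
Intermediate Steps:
((-6 - 66)/(M - 24))*58 + w = ((-6 - 66)/(-59 - 24))*58 + 92 = -72/(-83)*58 + 92 = -72*(-1/83)*58 + 92 = (72/83)*58 + 92 = 4176/83 + 92 = 11812/83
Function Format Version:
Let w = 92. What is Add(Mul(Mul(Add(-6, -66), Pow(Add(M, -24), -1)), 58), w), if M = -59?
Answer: Rational(11812, 83) ≈ 142.31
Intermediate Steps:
Add(Mul(Mul(Add(-6, -66), Pow(Add(M, -24), -1)), 58), w) = Add(Mul(Mul(Add(-6, -66), Pow(Add(-59, -24), -1)), 58), 92) = Add(Mul(Mul(-72, Pow(-83, -1)), 58), 92) = Add(Mul(Mul(-72, Rational(-1, 83)), 58), 92) = Add(Mul(Rational(72, 83), 58), 92) = Add(Rational(4176, 83), 92) = Rational(11812, 83)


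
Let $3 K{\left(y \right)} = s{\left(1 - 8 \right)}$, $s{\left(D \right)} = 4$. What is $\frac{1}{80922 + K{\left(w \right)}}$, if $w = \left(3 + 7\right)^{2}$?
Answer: $\frac{3}{242770} \approx 1.2357 \cdot 10^{-5}$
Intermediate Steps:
$w = 100$ ($w = 10^{2} = 100$)
$K{\left(y \right)} = \frac{4}{3}$ ($K{\left(y \right)} = \frac{1}{3} \cdot 4 = \frac{4}{3}$)
$\frac{1}{80922 + K{\left(w \right)}} = \frac{1}{80922 + \frac{4}{3}} = \frac{1}{\frac{242770}{3}} = \frac{3}{242770}$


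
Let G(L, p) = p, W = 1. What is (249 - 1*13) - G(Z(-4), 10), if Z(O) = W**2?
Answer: 226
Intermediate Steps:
Z(O) = 1 (Z(O) = 1**2 = 1)
(249 - 1*13) - G(Z(-4), 10) = (249 - 1*13) - 1*10 = (249 - 13) - 10 = 236 - 10 = 226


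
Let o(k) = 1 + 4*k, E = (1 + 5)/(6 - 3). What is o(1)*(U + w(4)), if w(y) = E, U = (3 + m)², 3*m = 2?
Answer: 695/9 ≈ 77.222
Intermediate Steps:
m = ⅔ (m = (⅓)*2 = ⅔ ≈ 0.66667)
E = 2 (E = 6/3 = 6*(⅓) = 2)
U = 121/9 (U = (3 + ⅔)² = (11/3)² = 121/9 ≈ 13.444)
w(y) = 2
o(1)*(U + w(4)) = (1 + 4*1)*(121/9 + 2) = (1 + 4)*(139/9) = 5*(139/9) = 695/9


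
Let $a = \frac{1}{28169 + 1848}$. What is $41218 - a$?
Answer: $\frac{1237240705}{30017} \approx 41218.0$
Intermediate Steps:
$a = \frac{1}{30017} \approx 3.3314 \cdot 10^{-5}$
$41218 - a = 41218 - \frac{1}{30017} = \frac{1237240705}{30017}$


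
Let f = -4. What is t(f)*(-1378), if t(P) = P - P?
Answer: 0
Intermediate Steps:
t(P) = 0
t(f)*(-1378) = 0*(-1378) = 0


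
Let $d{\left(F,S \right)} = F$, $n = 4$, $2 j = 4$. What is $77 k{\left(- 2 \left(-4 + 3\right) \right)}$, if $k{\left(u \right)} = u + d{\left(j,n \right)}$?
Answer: $308$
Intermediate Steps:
$j = 2$ ($j = \frac{1}{2} \cdot 4 = 2$)
$k{\left(u \right)} = 2 + u$ ($k{\left(u \right)} = u + 2 = 2 + u$)
$77 k{\left(- 2 \left(-4 + 3\right) \right)} = 77 \left(2 - 2 \left(-4 + 3\right)\right) = 77 \left(2 - -2\right) = 77 \left(2 + 2\right) = 77 \cdot 4 = 308$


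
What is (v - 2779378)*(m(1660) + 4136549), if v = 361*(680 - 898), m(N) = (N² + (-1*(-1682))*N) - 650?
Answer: -27676519057044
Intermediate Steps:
m(N) = -650 + N² + 1682*N (m(N) = (N² + 1682*N) - 650 = -650 + N² + 1682*N)
v = -78698 (v = 361*(-218) = -78698)
(v - 2779378)*(m(1660) + 4136549) = (-78698 - 2779378)*((-650 + 1660² + 1682*1660) + 4136549) = -2858076*((-650 + 2755600 + 2792120) + 4136549) = -2858076*(5547070 + 4136549) = -2858076*9683619 = -27676519057044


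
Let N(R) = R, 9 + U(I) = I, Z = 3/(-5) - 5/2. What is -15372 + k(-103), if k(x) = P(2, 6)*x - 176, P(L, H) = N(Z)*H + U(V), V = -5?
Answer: -60951/5 ≈ -12190.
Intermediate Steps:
Z = -31/10 (Z = 3*(-⅕) - 5*½ = -⅗ - 5/2 = -31/10 ≈ -3.1000)
U(I) = -9 + I
P(L, H) = -14 - 31*H/10 (P(L, H) = -31*H/10 + (-9 - 5) = -31*H/10 - 14 = -14 - 31*H/10)
k(x) = -176 - 163*x/5 (k(x) = (-14 - 31/10*6)*x - 176 = (-14 - 93/5)*x - 176 = -163*x/5 - 176 = -176 - 163*x/5)
-15372 + k(-103) = -15372 + (-176 - 163/5*(-103)) = -15372 + (-176 + 16789/5) = -15372 + 15909/5 = -60951/5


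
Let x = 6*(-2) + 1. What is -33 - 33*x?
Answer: 330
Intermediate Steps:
x = -11 (x = -12 + 1 = -11)
-33 - 33*x = -33 - 33*(-11) = -33 + 363 = 330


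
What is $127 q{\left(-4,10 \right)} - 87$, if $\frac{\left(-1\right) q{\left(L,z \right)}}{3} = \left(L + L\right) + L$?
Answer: $4485$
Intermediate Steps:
$q{\left(L,z \right)} = - 9 L$ ($q{\left(L,z \right)} = - 3 \left(\left(L + L\right) + L\right) = - 3 \left(2 L + L\right) = - 3 \cdot 3 L = - 9 L$)
$127 q{\left(-4,10 \right)} - 87 = 127 \left(\left(-9\right) \left(-4\right)\right) - 87 = 127 \cdot 36 - 87 = 4572 - 87 = 4485$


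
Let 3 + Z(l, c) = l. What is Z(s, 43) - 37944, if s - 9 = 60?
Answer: -37878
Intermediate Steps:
s = 69 (s = 9 + 60 = 69)
Z(l, c) = -3 + l
Z(s, 43) - 37944 = (-3 + 69) - 37944 = 66 - 37944 = -37878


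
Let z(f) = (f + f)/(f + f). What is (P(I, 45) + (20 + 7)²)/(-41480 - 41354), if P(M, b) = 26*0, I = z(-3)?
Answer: -729/82834 ≈ -0.0088007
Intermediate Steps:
z(f) = 1 (z(f) = (2*f)/((2*f)) = (2*f)*(1/(2*f)) = 1)
I = 1
P(M, b) = 0
(P(I, 45) + (20 + 7)²)/(-41480 - 41354) = (0 + (20 + 7)²)/(-41480 - 41354) = (0 + 27²)/(-82834) = (0 + 729)*(-1/82834) = 729*(-1/82834) = -729/82834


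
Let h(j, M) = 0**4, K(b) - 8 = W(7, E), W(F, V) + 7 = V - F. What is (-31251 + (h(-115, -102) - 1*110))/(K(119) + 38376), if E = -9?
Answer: -31361/38361 ≈ -0.81752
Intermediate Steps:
W(F, V) = -7 + V - F (W(F, V) = -7 + (V - F) = -7 + V - F)
K(b) = -15 (K(b) = 8 + (-7 - 9 - 1*7) = 8 + (-7 - 9 - 7) = 8 - 23 = -15)
h(j, M) = 0
(-31251 + (h(-115, -102) - 1*110))/(K(119) + 38376) = (-31251 + (0 - 1*110))/(-15 + 38376) = (-31251 + (0 - 110))/38361 = (-31251 - 110)*(1/38361) = -31361*1/38361 = -31361/38361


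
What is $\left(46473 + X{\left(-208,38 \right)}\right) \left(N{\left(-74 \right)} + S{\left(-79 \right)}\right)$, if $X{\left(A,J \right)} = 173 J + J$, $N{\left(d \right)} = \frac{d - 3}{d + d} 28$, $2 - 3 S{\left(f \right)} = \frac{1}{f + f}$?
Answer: $\frac{4728369425}{5846} \approx 8.0882 \cdot 10^{5}$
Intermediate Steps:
$S{\left(f \right)} = \frac{2}{3} - \frac{1}{6 f}$ ($S{\left(f \right)} = \frac{2}{3} - \frac{1}{3 \left(f + f\right)} = \frac{2}{3} - \frac{1}{3 \cdot 2 f} = \frac{2}{3} - \frac{\frac{1}{2} \frac{1}{f}}{3} = \frac{2}{3} - \frac{1}{6 f}$)
$N{\left(d \right)} = \frac{14 \left(-3 + d\right)}{d}$ ($N{\left(d \right)} = \frac{-3 + d}{2 d} 28 = \frac{14 \left(-3 + d\right)}{d}$)
$X{\left(A,J \right)} = 174 J$
$\left(46473 + X{\left(-208,38 \right)}\right) \left(N{\left(-74 \right)} + S{\left(-79 \right)}\right) = \left(46473 + 174 \cdot 38\right) \left(\left(14 - \frac{42}{-74}\right) + \frac{-1 + 4 \left(-79\right)}{6 \left(-79\right)}\right) = \left(46473 + 6612\right) \left(\left(14 - - \frac{21}{37}\right) + \frac{1}{6} \left(- \frac{1}{79}\right) \left(-1 - 316\right)\right) = 53085 \left(\left(14 + \frac{21}{37}\right) + \frac{1}{6} \left(- \frac{1}{79}\right) \left(-317\right)\right) = 53085 \left(\frac{539}{37} + \frac{317}{474}\right) = 53085 \cdot \frac{267215}{17538} = \frac{4728369425}{5846}$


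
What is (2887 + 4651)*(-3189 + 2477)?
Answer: -5367056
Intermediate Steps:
(2887 + 4651)*(-3189 + 2477) = 7538*(-712) = -5367056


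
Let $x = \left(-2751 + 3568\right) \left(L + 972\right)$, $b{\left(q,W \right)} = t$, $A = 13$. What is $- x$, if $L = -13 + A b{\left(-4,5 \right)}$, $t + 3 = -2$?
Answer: $-730398$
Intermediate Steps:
$t = -5$ ($t = -3 - 2 = -5$)
$b{\left(q,W \right)} = -5$
$L = -78$ ($L = -13 + 13 \left(-5\right) = -13 - 65 = -78$)
$x = 730398$ ($x = \left(-2751 + 3568\right) \left(-78 + 972\right) = 817 \cdot 894 = 730398$)
$- x = \left(-1\right) 730398 = -730398$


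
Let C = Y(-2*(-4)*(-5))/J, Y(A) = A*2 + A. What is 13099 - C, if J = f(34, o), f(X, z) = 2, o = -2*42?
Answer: 13159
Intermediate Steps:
o = -84
Y(A) = 3*A (Y(A) = 2*A + A = 3*A)
J = 2
C = -60 (C = (3*(-2*(-4)*(-5)))/2 = (3*(8*(-5)))*(½) = (3*(-40))*(½) = -120*½ = -60)
13099 - C = 13099 - 1*(-60) = 13099 + 60 = 13159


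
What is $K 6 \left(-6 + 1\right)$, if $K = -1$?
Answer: $30$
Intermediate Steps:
$K 6 \left(-6 + 1\right) = \left(-1\right) 6 \left(-6 + 1\right) = \left(-6\right) \left(-5\right) = 30$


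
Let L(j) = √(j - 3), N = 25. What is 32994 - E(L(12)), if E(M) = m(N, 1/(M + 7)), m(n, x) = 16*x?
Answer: 164962/5 ≈ 32992.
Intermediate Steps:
L(j) = √(-3 + j)
E(M) = 16/(7 + M) (E(M) = 16/(M + 7) = 16/(7 + M))
32994 - E(L(12)) = 32994 - 16/(7 + √(-3 + 12)) = 32994 - 16/(7 + √9) = 32994 - 16/(7 + 3) = 32994 - 16/10 = 32994 - 1*8/5 = 32994 - 8/5 = 164962/5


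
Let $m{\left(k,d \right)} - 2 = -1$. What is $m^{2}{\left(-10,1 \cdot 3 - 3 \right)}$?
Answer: $1$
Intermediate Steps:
$m{\left(k,d \right)} = 1$ ($m{\left(k,d \right)} = 2 - 1 = 1$)
$m^{2}{\left(-10,1 \cdot 3 - 3 \right)} = 1^{2} = 1$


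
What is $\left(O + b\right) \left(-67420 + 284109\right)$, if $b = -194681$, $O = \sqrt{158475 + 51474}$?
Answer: $-42185231209 + 216689 \sqrt{209949} \approx -4.2086 \cdot 10^{10}$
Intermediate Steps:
$O = \sqrt{209949} \approx 458.2$
$\left(O + b\right) \left(-67420 + 284109\right) = \left(\sqrt{209949} - 194681\right) \left(-67420 + 284109\right) = \left(-194681 + \sqrt{209949}\right) 216689 = -42185231209 + 216689 \sqrt{209949}$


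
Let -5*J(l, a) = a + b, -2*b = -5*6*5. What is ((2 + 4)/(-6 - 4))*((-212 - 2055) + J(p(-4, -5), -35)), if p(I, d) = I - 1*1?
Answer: 1365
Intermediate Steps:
p(I, d) = -1 + I (p(I, d) = I - 1 = -1 + I)
b = 75 (b = -(-5*6)*5/2 = -(-15)*5 = -½*(-150) = 75)
J(l, a) = -15 - a/5 (J(l, a) = -(a + 75)/5 = -(75 + a)/5 = -15 - a/5)
((2 + 4)/(-6 - 4))*((-212 - 2055) + J(p(-4, -5), -35)) = ((2 + 4)/(-6 - 4))*((-212 - 2055) + (-15 - ⅕*(-35))) = (6/(-10))*(-2267 + (-15 + 7)) = (6*(-⅒))*(-2267 - 8) = -⅗*(-2275) = 1365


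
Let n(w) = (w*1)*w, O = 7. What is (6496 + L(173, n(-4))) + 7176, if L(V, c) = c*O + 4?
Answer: 13788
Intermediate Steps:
n(w) = w² (n(w) = w*w = w²)
L(V, c) = 4 + 7*c (L(V, c) = c*7 + 4 = 7*c + 4 = 4 + 7*c)
(6496 + L(173, n(-4))) + 7176 = (6496 + (4 + 7*(-4)²)) + 7176 = (6496 + (4 + 7*16)) + 7176 = (6496 + (4 + 112)) + 7176 = (6496 + 116) + 7176 = 6612 + 7176 = 13788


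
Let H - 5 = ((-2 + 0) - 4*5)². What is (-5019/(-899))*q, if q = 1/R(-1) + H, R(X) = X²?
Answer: 2459310/899 ≈ 2735.6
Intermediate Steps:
H = 489 (H = 5 + ((-2 + 0) - 4*5)² = 5 + (-2 - 20)² = 5 + (-22)² = 5 + 484 = 489)
q = 490 (q = 1/((-1)²) + 489 = 1/1 + 489 = 1 + 489 = 490)
(-5019/(-899))*q = -5019/(-899)*490 = -5019*(-1/899)*490 = (5019/899)*490 = 2459310/899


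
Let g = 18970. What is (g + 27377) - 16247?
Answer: 30100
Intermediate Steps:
(g + 27377) - 16247 = (18970 + 27377) - 16247 = 46347 - 16247 = 30100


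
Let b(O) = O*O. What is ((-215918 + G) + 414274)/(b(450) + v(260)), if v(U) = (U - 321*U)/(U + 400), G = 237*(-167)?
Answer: 5239641/6678340 ≈ 0.78457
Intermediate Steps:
G = -39579
v(U) = -320*U/(400 + U) (v(U) = (-320*U)/(400 + U) = -320*U/(400 + U))
b(O) = O²
((-215918 + G) + 414274)/(b(450) + v(260)) = ((-215918 - 39579) + 414274)/(450² - 320*260/(400 + 260)) = (-255497 + 414274)/(202500 - 320*260/660) = 158777/(202500 - 320*260*1/660) = 158777/(202500 - 4160/33) = 158777/(6678340/33) = 158777*(33/6678340) = 5239641/6678340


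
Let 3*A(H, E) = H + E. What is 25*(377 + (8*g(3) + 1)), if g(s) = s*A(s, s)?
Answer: 10650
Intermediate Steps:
A(H, E) = E/3 + H/3 (A(H, E) = (H + E)/3 = (E + H)/3 = E/3 + H/3)
g(s) = 2*s**2/3 (g(s) = s*(s/3 + s/3) = s*(2*s/3) = 2*s**2/3)
25*(377 + (8*g(3) + 1)) = 25*(377 + (8*((2/3)*3**2) + 1)) = 25*(377 + (8*((2/3)*9) + 1)) = 25*(377 + (8*6 + 1)) = 25*(377 + (48 + 1)) = 25*(377 + 49) = 25*426 = 10650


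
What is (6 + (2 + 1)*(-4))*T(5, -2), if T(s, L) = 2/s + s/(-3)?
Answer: 38/5 ≈ 7.6000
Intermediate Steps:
T(s, L) = 2/s - s/3 (T(s, L) = 2/s + s*(-1/3) = 2/s - s/3)
(6 + (2 + 1)*(-4))*T(5, -2) = (6 + (2 + 1)*(-4))*(2/5 - 1/3*5) = (6 + 3*(-4))*(2*(1/5) - 5/3) = (6 - 12)*(2/5 - 5/3) = -6*(-19/15) = 38/5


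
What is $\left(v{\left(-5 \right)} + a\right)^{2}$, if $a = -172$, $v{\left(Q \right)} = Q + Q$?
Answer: $33124$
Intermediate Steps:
$v{\left(Q \right)} = 2 Q$
$\left(v{\left(-5 \right)} + a\right)^{2} = \left(2 \left(-5\right) - 172\right)^{2} = \left(-10 - 172\right)^{2} = \left(-182\right)^{2} = 33124$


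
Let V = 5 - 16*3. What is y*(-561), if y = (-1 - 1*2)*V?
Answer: -72369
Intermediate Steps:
V = -43 (V = 5 - 8*6 = 5 - 48 = -43)
y = 129 (y = (-1 - 1*2)*(-43) = (-1 - 2)*(-43) = -3*(-43) = 129)
y*(-561) = 129*(-561) = -72369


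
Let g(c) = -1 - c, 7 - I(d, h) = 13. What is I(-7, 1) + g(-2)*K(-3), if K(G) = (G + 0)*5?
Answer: -21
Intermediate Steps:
I(d, h) = -6 (I(d, h) = 7 - 1*13 = 7 - 13 = -6)
K(G) = 5*G (K(G) = G*5 = 5*G)
I(-7, 1) + g(-2)*K(-3) = -6 + (-1 - 1*(-2))*(5*(-3)) = -6 + (-1 + 2)*(-15) = -6 + 1*(-15) = -6 - 15 = -21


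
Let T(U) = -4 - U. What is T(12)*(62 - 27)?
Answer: -560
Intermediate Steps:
T(12)*(62 - 27) = (-4 - 1*12)*(62 - 27) = (-4 - 12)*35 = -16*35 = -560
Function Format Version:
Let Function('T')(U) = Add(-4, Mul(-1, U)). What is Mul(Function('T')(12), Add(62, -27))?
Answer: -560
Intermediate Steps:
Mul(Function('T')(12), Add(62, -27)) = Mul(Add(-4, Mul(-1, 12)), Add(62, -27)) = Mul(Add(-4, -12), 35) = Mul(-16, 35) = -560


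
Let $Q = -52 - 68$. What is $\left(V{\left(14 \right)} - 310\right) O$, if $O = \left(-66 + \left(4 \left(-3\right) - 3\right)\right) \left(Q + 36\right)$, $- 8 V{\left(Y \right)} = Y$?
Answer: $-2121147$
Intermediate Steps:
$V{\left(Y \right)} = - \frac{Y}{8}$
$Q = -120$
$O = 6804$ ($O = \left(-66 + \left(4 \left(-3\right) - 3\right)\right) \left(-120 + 36\right) = \left(-66 - 15\right) \left(-84\right) = \left(-81\right) \left(-84\right) = 6804$)
$\left(V{\left(14 \right)} - 310\right) O = \left(\left(- \frac{1}{8}\right) 14 - 310\right) 6804 = \left(- \frac{7}{4} - 310\right) 6804 = \left(- \frac{1247}{4}\right) 6804 = -2121147$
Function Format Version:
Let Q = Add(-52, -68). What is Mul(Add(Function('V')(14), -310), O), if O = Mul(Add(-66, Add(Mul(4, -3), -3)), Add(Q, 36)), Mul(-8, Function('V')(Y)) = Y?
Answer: -2121147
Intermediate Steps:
Function('V')(Y) = Mul(Rational(-1, 8), Y)
Q = -120
O = 6804 (O = Mul(Add(-66, Add(Mul(4, -3), -3)), Add(-120, 36)) = Mul(Add(-66, Add(-12, -3)), -84) = Mul(Add(-66, -15), -84) = Mul(-81, -84) = 6804)
Mul(Add(Function('V')(14), -310), O) = Mul(Add(Mul(Rational(-1, 8), 14), -310), 6804) = Mul(Add(Rational(-7, 4), -310), 6804) = Mul(Rational(-1247, 4), 6804) = -2121147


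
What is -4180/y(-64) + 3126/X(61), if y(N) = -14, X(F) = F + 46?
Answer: 245512/749 ≈ 327.79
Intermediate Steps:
X(F) = 46 + F
-4180/y(-64) + 3126/X(61) = -4180/(-14) + 3126/(46 + 61) = -4180*(-1/14) + 3126/107 = 2090/7 + 3126*(1/107) = 2090/7 + 3126/107 = 245512/749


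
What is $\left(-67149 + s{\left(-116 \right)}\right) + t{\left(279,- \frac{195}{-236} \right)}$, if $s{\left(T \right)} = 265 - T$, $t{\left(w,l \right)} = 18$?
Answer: $-66750$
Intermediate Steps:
$\left(-67149 + s{\left(-116 \right)}\right) + t{\left(279,- \frac{195}{-236} \right)} = \left(-67149 + \left(265 - -116\right)\right) + 18 = \left(-67149 + \left(265 + 116\right)\right) + 18 = \left(-67149 + 381\right) + 18 = -66768 + 18 = -66750$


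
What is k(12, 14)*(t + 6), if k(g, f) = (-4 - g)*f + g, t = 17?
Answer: -4876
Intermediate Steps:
k(g, f) = g + f*(-4 - g) (k(g, f) = f*(-4 - g) + g = g + f*(-4 - g))
k(12, 14)*(t + 6) = (12 - 4*14 - 1*14*12)*(17 + 6) = (12 - 56 - 168)*23 = -212*23 = -4876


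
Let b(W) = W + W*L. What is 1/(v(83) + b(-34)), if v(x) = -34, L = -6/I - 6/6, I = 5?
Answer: 5/34 ≈ 0.14706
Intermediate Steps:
L = -11/5 (L = -6/5 - 6/6 = -6*⅕ - 6*⅙ = -6/5 - 1 = -11/5 ≈ -2.2000)
b(W) = -6*W/5 (b(W) = W + W*(-11/5) = W - 11*W/5 = -6*W/5)
1/(v(83) + b(-34)) = 1/(-34 - 6/5*(-34)) = 1/(-34 + 204/5) = 1/(34/5) = 5/34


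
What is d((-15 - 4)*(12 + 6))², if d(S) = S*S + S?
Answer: 13600690884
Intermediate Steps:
d(S) = S + S² (d(S) = S² + S = S + S²)
d((-15 - 4)*(12 + 6))² = (((-15 - 4)*(12 + 6))*(1 + (-15 - 4)*(12 + 6)))² = ((-19*18)*(1 - 19*18))² = (-342*(1 - 342))² = (-342*(-341))² = 116622² = 13600690884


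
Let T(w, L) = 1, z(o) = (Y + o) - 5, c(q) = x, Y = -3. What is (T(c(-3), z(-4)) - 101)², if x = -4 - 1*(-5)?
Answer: 10000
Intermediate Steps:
x = 1 (x = -4 + 5 = 1)
c(q) = 1
z(o) = -8 + o (z(o) = (-3 + o) - 5 = -8 + o)
(T(c(-3), z(-4)) - 101)² = (1 - 101)² = (-100)² = 10000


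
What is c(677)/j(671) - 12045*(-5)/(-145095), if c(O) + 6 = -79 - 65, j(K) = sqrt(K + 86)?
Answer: -4015/9673 - 150*sqrt(757)/757 ≈ -5.8669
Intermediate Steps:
j(K) = sqrt(86 + K)
c(O) = -150 (c(O) = -6 + (-79 - 65) = -6 - 144 = -150)
c(677)/j(671) - 12045*(-5)/(-145095) = -150/sqrt(86 + 671) - 12045*(-5)/(-145095) = -150*sqrt(757)/757 + 60225*(-1/145095) = -150*sqrt(757)/757 - 4015/9673 = -4015/9673 - 150*sqrt(757)/757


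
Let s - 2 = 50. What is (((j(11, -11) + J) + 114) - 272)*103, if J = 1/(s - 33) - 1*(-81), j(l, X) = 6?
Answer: -138844/19 ≈ -7307.6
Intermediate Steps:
s = 52 (s = 2 + 50 = 52)
J = 1540/19 (J = 1/(52 - 33) - 1*(-81) = 1/19 + 81 = 1540/19 ≈ 81.053)
(((j(11, -11) + J) + 114) - 272)*103 = (((6 + 1540/19) + 114) - 272)*103 = ((1654/19 + 114) - 272)*103 = (3820/19 - 272)*103 = -1348/19*103 = -138844/19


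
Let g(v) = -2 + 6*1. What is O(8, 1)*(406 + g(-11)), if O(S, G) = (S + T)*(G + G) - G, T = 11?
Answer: 15170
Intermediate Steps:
g(v) = 4 (g(v) = -2 + 6 = 4)
O(S, G) = -G + 2*G*(11 + S) (O(S, G) = (S + 11)*(G + G) - G = (11 + S)*(2*G) - G = 2*G*(11 + S) - G = -G + 2*G*(11 + S))
O(8, 1)*(406 + g(-11)) = (1*(21 + 2*8))*(406 + 4) = (1*(21 + 16))*410 = (1*37)*410 = 37*410 = 15170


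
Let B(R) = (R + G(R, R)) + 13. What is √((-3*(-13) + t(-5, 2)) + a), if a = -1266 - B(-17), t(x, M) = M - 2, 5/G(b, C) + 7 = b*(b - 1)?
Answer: I*√109338918/299 ≈ 34.972*I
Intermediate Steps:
G(b, C) = 5/(-7 + b*(-1 + b)) (G(b, C) = 5/(-7 + b*(b - 1)) = 5/(-7 + b*(-1 + b)))
t(x, M) = -2 + M
B(R) = 13 + R + 5/(-7 + R² - R) (B(R) = (R + 5/(-7 + R² - R)) + 13 = 13 + R + 5/(-7 + R² - R))
a = -377343/299 (a = -1266 - (-5 + (13 - 17)*(7 - 17 - 1*(-17)²))/(7 - 17 - 1*(-17)²) = -1266 - (-5 - 4*(7 - 17 - 1*289))/(7 - 17 - 1*289) = -1266 - (-5 - 4*(7 - 17 - 289))/(7 - 17 - 289) = -1266 - (-5 - 4*(-299))/(-299) = -1266 - (-1)*(-5 + 1196)/299 = -1266 - (-1)*1191/299 = -1266 - 1*(-1191/299) = -1266 + 1191/299 = -377343/299 ≈ -1262.0)
√((-3*(-13) + t(-5, 2)) + a) = √((-3*(-13) + (-2 + 2)) - 377343/299) = √((39 + 0) - 377343/299) = √(39 - 377343/299) = √(-365682/299) = I*√109338918/299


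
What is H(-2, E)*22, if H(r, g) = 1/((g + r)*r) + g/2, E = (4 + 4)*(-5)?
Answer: -18469/42 ≈ -439.74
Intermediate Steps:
E = -40 (E = 8*(-5) = -40)
H(r, g) = g/2 + 1/(r*(g + r)) (H(r, g) = 1/(r*(g + r)) + g*(½) = 1/(r*(g + r)) + g/2 = g/2 + 1/(r*(g + r)))
H(-2, E)*22 = ((½)*(2 - 40*(-2)² - 2*(-40)²)/(-2*(-40 - 2)))*22 = ((½)*(-½)*(2 - 40*4 - 2*1600)/(-42))*22 = ((½)*(-½)*(-1/42)*(2 - 160 - 3200))*22 = ((½)*(-½)*(-1/42)*(-3358))*22 = -1679/84*22 = -18469/42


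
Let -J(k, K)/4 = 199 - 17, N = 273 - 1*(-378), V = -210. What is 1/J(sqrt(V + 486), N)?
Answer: -1/728 ≈ -0.0013736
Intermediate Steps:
N = 651 (N = 273 + 378 = 651)
J(k, K) = -728 (J(k, K) = -4*(199 - 17) = -4*182 = -728)
1/J(sqrt(V + 486), N) = 1/(-728) = -1/728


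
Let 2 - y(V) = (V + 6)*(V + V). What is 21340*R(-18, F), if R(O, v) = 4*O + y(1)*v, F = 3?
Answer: -2304720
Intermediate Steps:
y(V) = 2 - 2*V*(6 + V) (y(V) = 2 - (V + 6)*(V + V) = 2 - (6 + V)*2*V = 2 - 2*V*(6 + V))
R(O, v) = -12*v + 4*O (R(O, v) = 4*O + (2 - 12*1 - 2*1**2)*v = 4*O + (2 - 12 - 2*1)*v = 4*O + (2 - 12 - 2)*v = 4*O - 12*v = -12*v + 4*O)
21340*R(-18, F) = 21340*(-12*3 + 4*(-18)) = 21340*(-36 - 72) = 21340*(-108) = -2304720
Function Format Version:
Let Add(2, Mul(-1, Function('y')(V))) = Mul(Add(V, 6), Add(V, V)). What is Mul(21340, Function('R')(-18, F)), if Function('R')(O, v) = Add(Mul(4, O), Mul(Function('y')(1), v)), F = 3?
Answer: -2304720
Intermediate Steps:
Function('y')(V) = Add(2, Mul(-2, V, Add(6, V))) (Function('y')(V) = Add(2, Mul(-1, Mul(Add(V, 6), Add(V, V)))) = Add(2, Mul(-1, Mul(Add(6, V), Mul(2, V)))) = Add(2, Mul(-1, Mul(2, V, Add(6, V)))) = Add(2, Mul(-2, V, Add(6, V))))
Function('R')(O, v) = Add(Mul(-12, v), Mul(4, O)) (Function('R')(O, v) = Add(Mul(4, O), Mul(Add(2, Mul(-12, 1), Mul(-2, Pow(1, 2))), v)) = Add(Mul(4, O), Mul(Add(2, -12, Mul(-2, 1)), v)) = Add(Mul(4, O), Mul(Add(2, -12, -2), v)) = Add(Mul(4, O), Mul(-12, v)) = Add(Mul(-12, v), Mul(4, O)))
Mul(21340, Function('R')(-18, F)) = Mul(21340, Add(Mul(-12, 3), Mul(4, -18))) = Mul(21340, Add(-36, -72)) = Mul(21340, -108) = -2304720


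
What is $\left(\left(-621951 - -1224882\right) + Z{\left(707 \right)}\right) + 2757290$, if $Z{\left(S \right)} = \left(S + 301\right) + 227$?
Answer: $3361456$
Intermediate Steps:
$Z{\left(S \right)} = 528 + S$ ($Z{\left(S \right)} = \left(301 + S\right) + 227 = 528 + S$)
$\left(\left(-621951 - -1224882\right) + Z{\left(707 \right)}\right) + 2757290 = \left(\left(-621951 - -1224882\right) + \left(528 + 707\right)\right) + 2757290 = \left(\left(-621951 + 1224882\right) + 1235\right) + 2757290 = \left(602931 + 1235\right) + 2757290 = 604166 + 2757290 = 3361456$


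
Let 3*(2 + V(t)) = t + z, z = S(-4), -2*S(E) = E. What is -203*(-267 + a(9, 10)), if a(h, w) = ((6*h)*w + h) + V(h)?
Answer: -172753/3 ≈ -57584.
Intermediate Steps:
S(E) = -E/2
z = 2 (z = -1/2*(-4) = 2)
V(t) = -4/3 + t/3 (V(t) = -2 + (t + 2)/3 = -2 + (2 + t)/3 = -2 + (2/3 + t/3) = -4/3 + t/3)
a(h, w) = -4/3 + 4*h/3 + 6*h*w (a(h, w) = ((6*h)*w + h) + (-4/3 + h/3) = (6*h*w + h) + (-4/3 + h/3) = (h + 6*h*w) + (-4/3 + h/3) = -4/3 + 4*h/3 + 6*h*w)
-203*(-267 + a(9, 10)) = -203*(-267 + (-4/3 + (4/3)*9 + 6*9*10)) = -203*(-267 + (-4/3 + 12 + 540)) = -203*(-267 + 1652/3) = -203*851/3 = -172753/3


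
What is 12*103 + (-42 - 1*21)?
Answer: 1173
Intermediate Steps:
12*103 + (-42 - 1*21) = 1236 + (-42 - 21) = 1236 - 63 = 1173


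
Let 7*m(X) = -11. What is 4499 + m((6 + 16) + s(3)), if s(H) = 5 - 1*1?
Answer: 31482/7 ≈ 4497.4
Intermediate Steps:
s(H) = 4 (s(H) = 5 - 1 = 4)
m(X) = -11/7 (m(X) = (⅐)*(-11) = -11/7)
4499 + m((6 + 16) + s(3)) = 4499 - 11/7 = 31482/7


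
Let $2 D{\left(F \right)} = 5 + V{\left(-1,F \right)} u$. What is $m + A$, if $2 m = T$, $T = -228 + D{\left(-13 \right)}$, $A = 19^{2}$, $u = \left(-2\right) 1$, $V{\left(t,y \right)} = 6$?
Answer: $\frac{981}{4} \approx 245.25$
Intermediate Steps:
$u = -2$
$D{\left(F \right)} = - \frac{7}{2}$ ($D{\left(F \right)} = \frac{5 + 6 \left(-2\right)}{2} = \frac{5 - 12}{2} = \frac{1}{2} \left(-7\right) = - \frac{7}{2}$)
$A = 361$
$T = - \frac{463}{2}$ ($T = -228 - \frac{7}{2} = - \frac{463}{2} \approx -231.5$)
$m = - \frac{463}{4}$ ($m = \frac{1}{2} \left(- \frac{463}{2}\right) = - \frac{463}{4} \approx -115.75$)
$m + A = - \frac{463}{4} + 361 = \frac{981}{4}$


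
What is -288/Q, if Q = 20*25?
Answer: -72/125 ≈ -0.57600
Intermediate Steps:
Q = 500
-288/Q = -288/500 = (1/500)*(-288) = -72/125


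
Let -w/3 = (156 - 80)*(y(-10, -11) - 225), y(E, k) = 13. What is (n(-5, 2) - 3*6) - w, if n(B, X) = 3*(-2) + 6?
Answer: -48354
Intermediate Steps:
n(B, X) = 0 (n(B, X) = -6 + 6 = 0)
w = 48336 (w = -3*(156 - 80)*(13 - 225) = -228*(-212) = -3*(-16112) = 48336)
(n(-5, 2) - 3*6) - w = (0 - 3*6) - 1*48336 = (0 - 18) - 48336 = -18 - 48336 = -48354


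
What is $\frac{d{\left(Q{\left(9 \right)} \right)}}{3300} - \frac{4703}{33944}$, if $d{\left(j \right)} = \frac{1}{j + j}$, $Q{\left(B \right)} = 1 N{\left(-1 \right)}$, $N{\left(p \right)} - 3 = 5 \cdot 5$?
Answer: $- \frac{108635057}{784106400} \approx -0.13855$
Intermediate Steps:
$N{\left(p \right)} = 28$ ($N{\left(p \right)} = 3 + 5 \cdot 5 = 3 + 25 = 28$)
$Q{\left(B \right)} = 28$ ($Q{\left(B \right)} = 1 \cdot 28 = 28$)
$d{\left(j \right)} = \frac{1}{2 j}$
$\frac{d{\left(Q{\left(9 \right)} \right)}}{3300} - \frac{4703}{33944} = \frac{\frac{1}{2} \cdot \frac{1}{28}}{3300} - \frac{4703}{33944} = \frac{1}{2} \cdot \frac{1}{28} \cdot \frac{1}{3300} - \frac{4703}{33944} = \frac{1}{56} \cdot \frac{1}{3300} - \frac{4703}{33944} = \frac{1}{184800} - \frac{4703}{33944} = - \frac{108635057}{784106400}$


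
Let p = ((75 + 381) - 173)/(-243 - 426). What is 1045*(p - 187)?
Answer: -131028370/669 ≈ -1.9586e+5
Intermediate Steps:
p = -283/669 (p = (456 - 173)/(-669) = 283*(-1/669) = -283/669 ≈ -0.42302)
1045*(p - 187) = 1045*(-283/669 - 187) = 1045*(-125386/669) = -131028370/669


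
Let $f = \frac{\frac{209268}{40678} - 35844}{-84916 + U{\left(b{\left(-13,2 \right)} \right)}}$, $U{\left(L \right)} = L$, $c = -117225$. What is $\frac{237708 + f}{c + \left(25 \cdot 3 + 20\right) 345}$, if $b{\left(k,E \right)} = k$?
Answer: $- \frac{13687020606421}{4862549170765} \approx -2.8148$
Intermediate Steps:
$f = \frac{728926482}{1727370931}$ ($f = \frac{\frac{209268}{40678} - 35844}{-84916 - 13} = \frac{209268 \cdot \frac{1}{40678} - 35844}{-84929} = \left(\frac{104634}{20339} - 35844\right) \left(- \frac{1}{84929}\right) = \left(- \frac{728926482}{20339}\right) \left(- \frac{1}{84929}\right) = \frac{728926482}{1727370931} \approx 0.42199$)
$\frac{237708 + f}{c + \left(25 \cdot 3 + 20\right) 345} = \frac{237708 + \frac{728926482}{1727370931}}{-117225 + \left(25 \cdot 3 + 20\right) 345} = \frac{410610618192630}{1727370931 \left(-117225 + \left(75 + 20\right) 345\right)} = \frac{410610618192630}{1727370931 \left(-117225 + 95 \cdot 345\right)} = \frac{410610618192630}{1727370931 \left(-117225 + 32775\right)} = \frac{410610618192630}{1727370931 \left(-84450\right)} = \frac{410610618192630}{1727370931} \left(- \frac{1}{84450}\right) = - \frac{13687020606421}{4862549170765}$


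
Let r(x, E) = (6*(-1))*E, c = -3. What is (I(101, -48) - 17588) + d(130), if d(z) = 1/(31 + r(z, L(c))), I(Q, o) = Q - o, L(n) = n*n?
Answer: -401098/23 ≈ -17439.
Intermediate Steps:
L(n) = n²
r(x, E) = -6*E
d(z) = -1/23 (d(z) = 1/(31 - 6*(-3)²) = 1/(31 - 6*9) = 1/(31 - 54) = 1/(-23) = -1/23)
(I(101, -48) - 17588) + d(130) = ((101 - 1*(-48)) - 17588) - 1/23 = ((101 + 48) - 17588) - 1/23 = (149 - 17588) - 1/23 = -17439 - 1/23 = -401098/23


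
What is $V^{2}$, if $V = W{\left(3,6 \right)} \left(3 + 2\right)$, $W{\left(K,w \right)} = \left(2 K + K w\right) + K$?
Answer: $18225$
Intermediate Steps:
$W{\left(K,w \right)} = 3 K + K w$
$V = 135$ ($V = 3 \left(3 + 6\right) \left(3 + 2\right) = 3 \cdot 9 \cdot 5 = 27 \cdot 5 = 135$)
$V^{2} = 135^{2} = 18225$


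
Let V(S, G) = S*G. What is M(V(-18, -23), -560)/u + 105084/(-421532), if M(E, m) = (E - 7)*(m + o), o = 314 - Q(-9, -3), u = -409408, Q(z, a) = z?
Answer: -590418771/43144643264 ≈ -0.013685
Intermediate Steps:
V(S, G) = G*S
o = 323 (o = 314 - 1*(-9) = 314 + 9 = 323)
M(E, m) = (-7 + E)*(323 + m) (M(E, m) = (E - 7)*(m + 323) = (-7 + E)*(323 + m))
M(V(-18, -23), -560)/u + 105084/(-421532) = (-2261 - 7*(-560) + 323*(-23*(-18)) - 23*(-18)*(-560))/(-409408) + 105084/(-421532) = (-2261 + 3920 + 323*414 + 414*(-560))*(-1/409408) + 105084*(-1/421532) = (-2261 + 3920 + 133722 - 231840)*(-1/409408) - 26271/105383 = -96459*(-1/409408) - 26271/105383 = 96459/409408 - 26271/105383 = -590418771/43144643264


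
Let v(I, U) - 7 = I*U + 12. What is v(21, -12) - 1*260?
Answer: -493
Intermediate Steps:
v(I, U) = 19 + I*U (v(I, U) = 7 + (I*U + 12) = 7 + (12 + I*U) = 19 + I*U)
v(21, -12) - 1*260 = (19 + 21*(-12)) - 1*260 = (19 - 252) - 260 = -233 - 260 = -493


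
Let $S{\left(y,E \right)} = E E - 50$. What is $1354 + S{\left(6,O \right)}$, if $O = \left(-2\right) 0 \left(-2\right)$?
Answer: $1304$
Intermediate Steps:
$O = 0$ ($O = 0 \left(-2\right) = 0$)
$S{\left(y,E \right)} = -50 + E^{2}$ ($S{\left(y,E \right)} = E^{2} - 50 = -50 + E^{2}$)
$1354 + S{\left(6,O \right)} = 1354 - \left(50 - 0^{2}\right) = 1354 + \left(-50 + 0\right) = 1354 - 50 = 1304$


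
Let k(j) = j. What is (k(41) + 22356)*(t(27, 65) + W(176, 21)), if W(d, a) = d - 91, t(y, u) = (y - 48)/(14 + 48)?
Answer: 117561853/62 ≈ 1.8962e+6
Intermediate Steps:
t(y, u) = -24/31 + y/62 (t(y, u) = (-48 + y)/62 = (-48 + y)*(1/62) = -24/31 + y/62)
W(d, a) = -91 + d
(k(41) + 22356)*(t(27, 65) + W(176, 21)) = (41 + 22356)*((-24/31 + (1/62)*27) + (-91 + 176)) = 22397*((-24/31 + 27/62) + 85) = 22397*(-21/62 + 85) = 22397*(5249/62) = 117561853/62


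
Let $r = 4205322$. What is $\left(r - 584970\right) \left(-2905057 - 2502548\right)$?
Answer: $-19577433576960$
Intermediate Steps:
$\left(r - 584970\right) \left(-2905057 - 2502548\right) = \left(4205322 - 584970\right) \left(-2905057 - 2502548\right) = 3620352 \left(-5407605\right) = -19577433576960$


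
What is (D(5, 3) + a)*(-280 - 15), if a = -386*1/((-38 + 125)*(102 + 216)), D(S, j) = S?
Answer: -20346740/13833 ≈ -1470.9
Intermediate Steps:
a = -193/13833 (a = -386/(87*318) = -386/27666 = -386*1/27666 = -193/13833 ≈ -0.013952)
(D(5, 3) + a)*(-280 - 15) = (5 - 193/13833)*(-280 - 15) = (68972/13833)*(-295) = -20346740/13833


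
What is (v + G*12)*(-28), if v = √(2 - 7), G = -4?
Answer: 1344 - 28*I*√5 ≈ 1344.0 - 62.61*I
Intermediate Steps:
v = I*√5 (v = √(-5) = I*√5 ≈ 2.2361*I)
(v + G*12)*(-28) = (I*√5 - 4*12)*(-28) = (I*√5 - 48)*(-28) = (-48 + I*√5)*(-28) = 1344 - 28*I*√5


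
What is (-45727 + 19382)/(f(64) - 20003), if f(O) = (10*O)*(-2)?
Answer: 26345/21283 ≈ 1.2378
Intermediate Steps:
f(O) = -20*O
(-45727 + 19382)/(f(64) - 20003) = (-45727 + 19382)/(-20*64 - 20003) = -26345/(-1280 - 20003) = -26345/(-21283) = -26345*(-1/21283) = 26345/21283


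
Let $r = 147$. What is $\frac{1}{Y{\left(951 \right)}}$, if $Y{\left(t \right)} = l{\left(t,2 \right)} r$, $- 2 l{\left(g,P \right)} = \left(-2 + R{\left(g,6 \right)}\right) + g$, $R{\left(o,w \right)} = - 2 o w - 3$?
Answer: $\frac{1}{769251} \approx 1.3 \cdot 10^{-6}$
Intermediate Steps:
$R{\left(o,w \right)} = -3 - 2 o w$ ($R{\left(o,w \right)} = - 2 o w - 3 = -3 - 2 o w$)
$l{\left(g,P \right)} = \frac{5}{2} + \frac{11 g}{2}$ ($l{\left(g,P \right)} = - \frac{\left(-2 - \left(3 + 2 g 6\right)\right) + g}{2} = - \frac{\left(-2 - \left(3 + 12 g\right)\right) + g}{2} = - \frac{\left(-5 - 12 g\right) + g}{2} = - \frac{-5 - 11 g}{2} = \frac{5}{2} + \frac{11 g}{2}$)
$Y{\left(t \right)} = \frac{735}{2} + \frac{1617 t}{2}$ ($Y{\left(t \right)} = \left(\frac{5}{2} + \frac{11 t}{2}\right) 147 = \frac{735}{2} + \frac{1617 t}{2}$)
$\frac{1}{Y{\left(951 \right)}} = \frac{1}{\frac{735}{2} + \frac{1617}{2} \cdot 951} = \frac{1}{\frac{735}{2} + \frac{1537767}{2}} = \frac{1}{769251}$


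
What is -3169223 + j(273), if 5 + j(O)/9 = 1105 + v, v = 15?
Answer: -3159188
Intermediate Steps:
j(O) = 10035 (j(O) = -45 + 9*(1105 + 15) = -45 + 9*1120 = -45 + 10080 = 10035)
-3169223 + j(273) = -3169223 + 10035 = -3159188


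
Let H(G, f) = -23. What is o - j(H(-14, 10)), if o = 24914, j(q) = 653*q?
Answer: 39933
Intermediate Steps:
o - j(H(-14, 10)) = 24914 - 653*(-23) = 24914 - 1*(-15019) = 24914 + 15019 = 39933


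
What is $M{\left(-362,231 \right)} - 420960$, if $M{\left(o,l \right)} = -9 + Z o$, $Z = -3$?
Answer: $-419883$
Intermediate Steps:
$M{\left(o,l \right)} = -9 - 3 o$
$M{\left(-362,231 \right)} - 420960 = \left(-9 - -1086\right) - 420960 = \left(-9 + 1086\right) - 420960 = 1077 - 420960 = -419883$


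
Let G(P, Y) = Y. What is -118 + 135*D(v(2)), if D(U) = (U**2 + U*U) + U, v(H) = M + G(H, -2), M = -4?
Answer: 8792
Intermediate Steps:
v(H) = -6 (v(H) = -4 - 2 = -6)
D(U) = U + 2*U**2 (D(U) = (U**2 + U**2) + U = 2*U**2 + U = U + 2*U**2)
-118 + 135*D(v(2)) = -118 + 135*(-6*(1 + 2*(-6))) = -118 + 135*(-6*(1 - 12)) = -118 + 135*(-6*(-11)) = -118 + 135*66 = -118 + 8910 = 8792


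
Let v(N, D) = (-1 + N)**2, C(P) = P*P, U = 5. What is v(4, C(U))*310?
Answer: 2790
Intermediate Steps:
C(P) = P**2
v(4, C(U))*310 = (-1 + 4)**2*310 = 3**2*310 = 9*310 = 2790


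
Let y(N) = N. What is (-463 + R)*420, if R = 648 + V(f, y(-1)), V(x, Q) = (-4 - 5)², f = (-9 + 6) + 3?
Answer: 111720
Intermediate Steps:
f = 0 (f = -3 + 3 = 0)
V(x, Q) = 81 (V(x, Q) = (-9)² = 81)
R = 729 (R = 648 + 81 = 729)
(-463 + R)*420 = (-463 + 729)*420 = 266*420 = 111720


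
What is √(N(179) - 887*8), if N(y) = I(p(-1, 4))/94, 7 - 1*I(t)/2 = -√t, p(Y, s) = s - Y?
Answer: √(-15674735 + 47*√5)/47 ≈ 84.237*I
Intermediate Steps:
I(t) = 14 + 2*√t (I(t) = 14 - (-2)*√t = 14 + 2*√t)
N(y) = 7/47 + √5/47 (N(y) = (14 + 2*√(4 - 1*(-1)))/94 = (14 + 2*√(4 + 1))*(1/94) = (14 + 2*√5)*(1/94) = 7/47 + √5/47)
√(N(179) - 887*8) = √((7/47 + √5/47) - 887*8) = √((7/47 + √5/47) - 7096) = √(-333505/47 + √5/47)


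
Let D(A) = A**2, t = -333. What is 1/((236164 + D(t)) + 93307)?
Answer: 1/440360 ≈ 2.2709e-6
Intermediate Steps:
1/((236164 + D(t)) + 93307) = 1/((236164 + (-333)**2) + 93307) = 1/((236164 + 110889) + 93307) = 1/(347053 + 93307) = 1/440360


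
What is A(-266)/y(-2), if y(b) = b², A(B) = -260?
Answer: -65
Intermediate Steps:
A(-266)/y(-2) = -260/((-2)²) = -260/4 = -260*¼ = -65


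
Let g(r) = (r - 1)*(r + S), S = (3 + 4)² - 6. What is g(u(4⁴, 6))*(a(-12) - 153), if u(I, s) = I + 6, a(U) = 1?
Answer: -12099960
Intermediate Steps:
u(I, s) = 6 + I
S = 43 (S = 7² - 6 = 49 - 6 = 43)
g(r) = (-1 + r)*(43 + r) (g(r) = (r - 1)*(r + 43) = (-1 + r)*(43 + r))
g(u(4⁴, 6))*(a(-12) - 153) = (-43 + (6 + 4⁴)² + 42*(6 + 4⁴))*(1 - 153) = (-43 + (6 + 256)² + 42*(6 + 256))*(-152) = (-43 + 262² + 42*262)*(-152) = (-43 + 68644 + 11004)*(-152) = 79605*(-152) = -12099960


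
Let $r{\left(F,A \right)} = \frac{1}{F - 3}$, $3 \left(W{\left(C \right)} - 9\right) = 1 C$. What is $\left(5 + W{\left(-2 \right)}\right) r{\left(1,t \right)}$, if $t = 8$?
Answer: $- \frac{20}{3} \approx -6.6667$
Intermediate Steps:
$W{\left(C \right)} = 9 + \frac{C}{3}$ ($W{\left(C \right)} = 9 + \frac{1 C}{3} = 9 + \frac{C}{3}$)
$r{\left(F,A \right)} = \frac{1}{-3 + F}$
$\left(5 + W{\left(-2 \right)}\right) r{\left(1,t \right)} = \frac{5 + \left(9 + \frac{1}{3} \left(-2\right)\right)}{-3 + 1} = \frac{5 + \left(9 - \frac{2}{3}\right)}{-2} = \left(5 + \frac{25}{3}\right) \left(- \frac{1}{2}\right) = \frac{40}{3} \left(- \frac{1}{2}\right) = - \frac{20}{3}$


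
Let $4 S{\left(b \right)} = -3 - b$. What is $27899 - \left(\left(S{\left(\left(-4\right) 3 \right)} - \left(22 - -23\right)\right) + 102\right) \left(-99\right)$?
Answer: $\frac{135059}{4} \approx 33765.0$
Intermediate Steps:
$S{\left(b \right)} = - \frac{3}{4} - \frac{b}{4}$ ($S{\left(b \right)} = \frac{-3 - b}{4} = - \frac{3}{4} - \frac{b}{4}$)
$27899 - \left(\left(S{\left(\left(-4\right) 3 \right)} - \left(22 - -23\right)\right) + 102\right) \left(-99\right) = 27899 - \left(\left(\left(- \frac{3}{4} - \frac{\left(-4\right) 3}{4}\right) - \left(22 - -23\right)\right) + 102\right) \left(-99\right) = 27899 - \left(\left(\left(- \frac{3}{4} - -3\right) - \left(22 + 23\right)\right) + 102\right) \left(-99\right) = 27899 - \left(\left(\left(- \frac{3}{4} + 3\right) - 45\right) + 102\right) \left(-99\right) = 27899 - \left(\left(\frac{9}{4} - 45\right) + 102\right) \left(-99\right) = 27899 - \left(- \frac{171}{4} + 102\right) \left(-99\right) = 27899 - \frac{237}{4} \left(-99\right) = 27899 - - \frac{23463}{4} = 27899 + \frac{23463}{4} = \frac{135059}{4}$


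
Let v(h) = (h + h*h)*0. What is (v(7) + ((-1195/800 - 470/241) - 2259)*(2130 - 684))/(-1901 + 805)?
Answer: 261719517/87680 ≈ 2984.9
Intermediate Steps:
v(h) = 0 (v(h) = (h + h²)*0 = 0)
(v(7) + ((-1195/800 - 470/241) - 2259)*(2130 - 684))/(-1901 + 805) = (0 + ((-1195/800 - 470/241) - 2259)*(2130 - 684))/(-1901 + 805) = (0 + ((-1195*1/800 - 470*1/241) - 2259)*1446)/(-1096) = (0 + ((-239/160 - 470/241) - 2259)*1446)*(-1/1096) = (0 + (-132799/38560 - 2259)*1446)*(-1/1096) = (0 - 87239839/38560*1446)*(-1/1096) = (0 - 261719517/80)*(-1/1096) = -261719517/80*(-1/1096) = 261719517/87680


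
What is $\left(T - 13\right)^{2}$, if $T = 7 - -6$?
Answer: $0$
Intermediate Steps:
$T = 13$ ($T = 7 + 6 = 13$)
$\left(T - 13\right)^{2} = \left(13 - 13\right)^{2} = 0^{2} = 0$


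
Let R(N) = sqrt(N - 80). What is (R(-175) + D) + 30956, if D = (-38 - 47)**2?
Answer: 38181 + I*sqrt(255) ≈ 38181.0 + 15.969*I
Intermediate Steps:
R(N) = sqrt(-80 + N)
D = 7225 (D = (-85)**2 = 7225)
(R(-175) + D) + 30956 = (sqrt(-80 - 175) + 7225) + 30956 = (sqrt(-255) + 7225) + 30956 = (I*sqrt(255) + 7225) + 30956 = (7225 + I*sqrt(255)) + 30956 = 38181 + I*sqrt(255)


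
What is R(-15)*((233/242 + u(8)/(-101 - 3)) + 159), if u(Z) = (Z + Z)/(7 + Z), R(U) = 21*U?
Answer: -158511381/3146 ≈ -50385.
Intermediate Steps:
u(Z) = 2*Z/(7 + Z) (u(Z) = (2*Z)/(7 + Z) = 2*Z/(7 + Z))
R(-15)*((233/242 + u(8)/(-101 - 3)) + 159) = (21*(-15))*((233/242 + (2*8/(7 + 8))/(-101 - 3)) + 159) = -315*((233*(1/242) + (2*8/15)/(-104)) + 159) = -315*((233/242 + (2*8*(1/15))*(-1/104)) + 159) = -315*((233/242 + (16/15)*(-1/104)) + 159) = -315*((233/242 - 2/195) + 159) = -315*(44951/47190 + 159) = -315*7548161/47190 = -158511381/3146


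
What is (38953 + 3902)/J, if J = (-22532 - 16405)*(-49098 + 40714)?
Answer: 14285/108815936 ≈ 0.00013128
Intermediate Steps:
J = 326447808 (J = -38937*(-8384) = 326447808)
(38953 + 3902)/J = (38953 + 3902)/326447808 = 42855*(1/326447808) = 14285/108815936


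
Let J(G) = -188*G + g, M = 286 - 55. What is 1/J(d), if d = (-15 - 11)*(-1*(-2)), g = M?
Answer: 1/10007 ≈ 9.9930e-5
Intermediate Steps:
M = 231
g = 231
d = -52 (d = -26*2 = -52)
J(G) = 231 - 188*G (J(G) = -188*G + 231 = 231 - 188*G)
1/J(d) = 1/(231 - 188*(-52)) = 1/(231 + 9776) = 1/10007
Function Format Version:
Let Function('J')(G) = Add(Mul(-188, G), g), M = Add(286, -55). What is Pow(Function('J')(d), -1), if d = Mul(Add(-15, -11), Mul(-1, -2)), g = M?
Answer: Rational(1, 10007) ≈ 9.9930e-5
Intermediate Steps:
M = 231
g = 231
d = -52 (d = Mul(-26, 2) = -52)
Function('J')(G) = Add(231, Mul(-188, G)) (Function('J')(G) = Add(Mul(-188, G), 231) = Add(231, Mul(-188, G)))
Pow(Function('J')(d), -1) = Pow(Add(231, Mul(-188, -52)), -1) = Pow(Add(231, 9776), -1) = Pow(10007, -1) = Rational(1, 10007)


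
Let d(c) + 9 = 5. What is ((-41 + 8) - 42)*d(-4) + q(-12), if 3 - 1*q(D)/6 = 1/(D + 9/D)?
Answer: 5414/17 ≈ 318.47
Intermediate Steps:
q(D) = 18 - 6/(D + 9/D)
d(c) = -4 (d(c) = -9 + 5 = -4)
((-41 + 8) - 42)*d(-4) + q(-12) = ((-41 + 8) - 42)*(-4) + 6*(27 - 1*(-12) + 3*(-12)²)/(9 + (-12)²) = (-33 - 42)*(-4) + 6*(27 + 12 + 3*144)/(9 + 144) = -75*(-4) + 6*(27 + 12 + 432)/153 = 300 + 6*(1/153)*471 = 300 + 314/17 = 5414/17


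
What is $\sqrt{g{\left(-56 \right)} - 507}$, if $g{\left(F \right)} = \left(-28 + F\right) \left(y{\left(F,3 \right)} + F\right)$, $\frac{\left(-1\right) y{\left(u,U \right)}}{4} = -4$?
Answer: $3 \sqrt{317} \approx 53.413$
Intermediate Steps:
$y{\left(u,U \right)} = 16$ ($y{\left(u,U \right)} = \left(-4\right) \left(-4\right) = 16$)
$g{\left(F \right)} = \left(-28 + F\right) \left(16 + F\right)$
$\sqrt{g{\left(-56 \right)} - 507} = \sqrt{\left(-448 + \left(-56\right)^{2} - -672\right) - 507} = \sqrt{\left(-448 + 3136 + 672\right) - 507} = \sqrt{3360 - 507} = \sqrt{2853} = 3 \sqrt{317}$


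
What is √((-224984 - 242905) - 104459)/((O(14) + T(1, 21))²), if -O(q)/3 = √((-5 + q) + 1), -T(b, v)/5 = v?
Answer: -28*I*√1430870/2657205 + 494*I*√143087/2657205 ≈ 0.057719*I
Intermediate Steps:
T(b, v) = -5*v
O(q) = -3*√(-4 + q) (O(q) = -3*√((-5 + q) + 1) = -3*√(-4 + q))
√((-224984 - 242905) - 104459)/((O(14) + T(1, 21))²) = √((-224984 - 242905) - 104459)/((-3*√(-4 + 14) - 5*21)²) = √(-467889 - 104459)/((-3*√10 - 105)²) = √(-572348)/((-105 - 3*√10)²) = (2*I*√143087)/(-105 - 3*√10)² = 2*I*√143087/(-105 - 3*√10)²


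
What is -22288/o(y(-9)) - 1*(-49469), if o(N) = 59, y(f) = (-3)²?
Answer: 2896383/59 ≈ 49091.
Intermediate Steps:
y(f) = 9
-22288/o(y(-9)) - 1*(-49469) = -22288/59 - 1*(-49469) = -22288*1/59 + 49469 = -22288/59 + 49469 = 2896383/59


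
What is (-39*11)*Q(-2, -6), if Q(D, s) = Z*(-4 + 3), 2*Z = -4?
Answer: -858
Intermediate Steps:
Z = -2 (Z = (½)*(-4) = -2)
Q(D, s) = 2 (Q(D, s) = -2*(-4 + 3) = -2*(-1) = 2)
(-39*11)*Q(-2, -6) = -39*11*2 = -429*2 = -858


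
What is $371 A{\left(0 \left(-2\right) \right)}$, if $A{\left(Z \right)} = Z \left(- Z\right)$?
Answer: $0$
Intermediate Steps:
$A{\left(Z \right)} = - Z^{2}$
$371 A{\left(0 \left(-2\right) \right)} = 371 \left(- \left(0 \left(-2\right)\right)^{2}\right) = 371 \left(- 0^{2}\right) = 371 \left(\left(-1\right) 0\right) = 371 \cdot 0 = 0$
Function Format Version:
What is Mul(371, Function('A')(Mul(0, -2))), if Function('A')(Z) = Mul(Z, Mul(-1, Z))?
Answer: 0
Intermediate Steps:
Function('A')(Z) = Mul(-1, Pow(Z, 2))
Mul(371, Function('A')(Mul(0, -2))) = Mul(371, Mul(-1, Pow(Mul(0, -2), 2))) = Mul(371, Mul(-1, Pow(0, 2))) = Mul(371, Mul(-1, 0)) = Mul(371, 0) = 0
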